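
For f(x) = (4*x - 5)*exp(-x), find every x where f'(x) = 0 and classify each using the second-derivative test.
f'(x) = (9 - 4*x)*exp(-x)

Solve f'(x) = 0:
  f'(x) = (9 - 4*x)·exp(-x) and exp(-x) > 0 for every x, so f'(x) = 0 ⇔ 9 - 4*x = 0.
  9 - 4*x = 0.
  ⇒ x = 9/4

f''(x) = (4*x - 13)*exp(-x)
Second-derivative test at each critical point:
  f''(9/4) = -0.4216 < 0 → local maximum

Critical points: x = 9/4 (local maximum)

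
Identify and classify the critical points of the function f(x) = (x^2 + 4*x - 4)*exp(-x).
f'(x) = (-x^2 - 2*x + 8)*exp(-x)

Solve f'(x) = 0:
  f'(x) = (-x^2 - 2*x + 8)·exp(-x) and exp(-x) > 0 for every x, so f'(x) = 0 ⇔ -x^2 - 2*x + 8 = 0.
  Factor: -x^2 - 2*x + 8 = -(x - 2)*(x + 4) = 0.
  ⇒ x = -4, 2

f''(x) = (x^2 - 10)*exp(-x)
Second-derivative test at each critical point:
  f''(-4) = 327.5889 > 0 → local minimum
  f''(2) = -0.8120 < 0 → local maximum

Critical points: x = -4 (local minimum); x = 2 (local maximum)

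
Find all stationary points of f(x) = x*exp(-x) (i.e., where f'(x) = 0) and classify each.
f'(x) = (1 - x)*exp(-x)

Solve f'(x) = 0:
  f'(x) = (1 - x)·exp(-x) and exp(-x) > 0 for every x, so f'(x) = 0 ⇔ 1 - x = 0.
  1 - x = 0.
  ⇒ x = 1

f''(x) = (x - 2)*exp(-x)
Second-derivative test at each critical point:
  f''(1) = -0.3679 < 0 → local maximum

Critical points: x = 1 (local maximum)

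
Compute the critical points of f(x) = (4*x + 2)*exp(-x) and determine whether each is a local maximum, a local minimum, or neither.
f'(x) = 2*(1 - 2*x)*exp(-x)

Solve f'(x) = 0:
  f'(x) = (2 - 4*x)·exp(-x) and exp(-x) > 0 for every x, so f'(x) = 0 ⇔ 2 - 4*x = 0.
  Factor: 2 - 4*x = -2*(2*x - 1) = 0.
  ⇒ x = 1/2

f''(x) = 2*(2*x - 3)*exp(-x)
Second-derivative test at each critical point:
  f''(1/2) = -2.4261 < 0 → local maximum

Critical points: x = 1/2 (local maximum)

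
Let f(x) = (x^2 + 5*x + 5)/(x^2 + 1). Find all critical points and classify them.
f'(x) = (-5*x^2 - 8*x + 5)/(x^4 + 2*x^2 + 1)

Solve f'(x) = 0:
  f'(x) = -(5*x^2 + 8*x - 5)/(x^2 + 1)^2; the denominator is positive wherever f is defined, so f'(x) = 0 ⇔ -5*x^2 - 8*x + 5 = 0.
  5*x^2 + 8*x - 5 = 0 has no rational roots; quadratic formula: x = (-8 ± √164)/10.
  ⇒ x = -sqrt(41)/5 - 4/5 ≈ -2.0806, -4/5 + sqrt(41)/5 ≈ 0.4806

f''(x) = 2*(5*x^3 + 12*x^2 - 15*x - 4)/(x^6 + 3*x^4 + 3*x^2 + 1)
Second-derivative test at each critical point:
  f''(-2.0806) = 0.4510 > 0 → local minimum
  f''(0.4806) = -8.4510 < 0 → local maximum

Critical points: x = -sqrt(41)/5 - 4/5 ≈ -2.0806 (local minimum); x = -4/5 + sqrt(41)/5 ≈ 0.4806 (local maximum)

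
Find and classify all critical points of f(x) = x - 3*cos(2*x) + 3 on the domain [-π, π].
f'(x) = 6*sin(2*x) + 1

Solve f'(x) = 0 on [-π, π]:
  f'(x) = 0 ⇔ sin(2*x) = -1/6, i.e. 2*x = arcsin(-1/6) + 2nπ or 2*x = π − arcsin(-1/6) + 2nπ; keep the solutions lying in [-π, π].
  ⇒ x = -pi/2 + asin(1/6)/2 ≈ -1.4871, -asin(1/6)/2 ≈ -0.0837, asin(1/6)/2 + pi/2 ≈ 1.6545, pi - asin(1/6)/2 ≈ 3.0579

f''(x) = 12*cos(2*x)
Second-derivative test at each critical point:
  f''(-1.4871) = -11.8322 < 0 → local maximum
  f''(-0.0837) = 11.8322 > 0 → local minimum
  f''(1.6545) = -11.8322 < 0 → local maximum
  f''(3.0579) = 11.8322 > 0 → local minimum

Critical points: x = -pi/2 + asin(1/6)/2 ≈ -1.4871 (local maximum); x = -asin(1/6)/2 ≈ -0.0837 (local minimum); x = asin(1/6)/2 + pi/2 ≈ 1.6545 (local maximum); x = pi - asin(1/6)/2 ≈ 3.0579 (local minimum)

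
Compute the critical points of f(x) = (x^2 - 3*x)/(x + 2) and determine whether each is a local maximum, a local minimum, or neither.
f'(x) = (x^2 + 4*x - 6)/(x^2 + 4*x + 4)

Solve f'(x) = 0:
  f'(x) = (x^2 + 4*x - 6)/(x + 2)^2; the denominator is positive wherever f is defined, so f'(x) = 0 ⇔ x^2 + 4*x - 6 = 0.
  x^2 + 4*x - 6 = 0 has no rational roots; quadratic formula: x = (-4 ± √40)/2.
  ⇒ x = -sqrt(10) - 2 ≈ -5.1623, -2 + sqrt(10) ≈ 1.1623

f''(x) = 20/(x^3 + 6*x^2 + 12*x + 8)
Second-derivative test at each critical point:
  f''(-5.1623) = -0.6325 < 0 → local maximum
  f''(1.1623) = 0.6325 > 0 → local minimum

Critical points: x = -sqrt(10) - 2 ≈ -5.1623 (local maximum); x = -2 + sqrt(10) ≈ 1.1623 (local minimum)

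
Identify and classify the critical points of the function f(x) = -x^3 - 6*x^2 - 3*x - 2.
f'(x) = -3*x^2 - 12*x - 3

Solve f'(x) = 0:
  Factor: -3*x^2 - 12*x - 3 = -3*(x^2 + 4*x + 1); x^2 + 4*x + 1 = 0 has no rational roots; quadratic formula: x = (-4 ± √12)/2.
  ⇒ x = -2 - sqrt(3) ≈ -3.7321, -2 + sqrt(3) ≈ -0.2679

f''(x) = -6*x - 12
Second-derivative test at each critical point:
  f''(-3.7321) = 10.3923 > 0 → local minimum
  f''(-0.2679) = -10.3923 < 0 → local maximum

Critical points: x = -2 - sqrt(3) ≈ -3.7321 (local minimum); x = -2 + sqrt(3) ≈ -0.2679 (local maximum)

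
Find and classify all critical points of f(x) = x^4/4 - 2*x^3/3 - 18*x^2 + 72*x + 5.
f'(x) = x^3 - 2*x^2 - 36*x + 72

Solve f'(x) = 0:
  Factor: x^3 - 2*x^2 - 36*x + 72 = (x - 6)*(x - 2)*(x + 6) = 0.
  ⇒ x = -6, 2, 6

f''(x) = 3*x^2 - 4*x - 36
Second-derivative test at each critical point:
  f''(-6) = 96 > 0 → local minimum
  f''(2) = -32 < 0 → local maximum
  f''(6) = 48 > 0 → local minimum

Critical points: x = -6 (local minimum); x = 2 (local maximum); x = 6 (local minimum)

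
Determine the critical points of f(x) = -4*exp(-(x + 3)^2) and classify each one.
f'(x) = 8*(x + 3)*exp(-(x + 3)^2)

Solve f'(x) = 0:
  f'(x) = (8*x + 24)·exp(-(x + 3)^2) and exp(-(x + 3)^2) > 0 for every x, so f'(x) = 0 ⇔ 8*x + 24 = 0.
  Factor: 8*x + 24 = 8*(x + 3) = 0.
  ⇒ x = -3

f''(x) = 8*(1 - 2*(x + 3)^2)*exp(-(x + 3)^2)
Second-derivative test at each critical point:
  f''(-3) = 8 > 0 → local minimum

Critical points: x = -3 (local minimum)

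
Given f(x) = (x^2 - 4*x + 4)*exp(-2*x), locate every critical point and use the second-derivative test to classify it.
f'(x) = 2*(-x^2 + 5*x - 6)*exp(-2*x)

Solve f'(x) = 0:
  f'(x) = (-2*x^2 + 10*x - 12)·exp(-2*x) and exp(-2*x) > 0 for every x, so f'(x) = 0 ⇔ -2*x^2 + 10*x - 12 = 0.
  Factor: -2*x^2 + 10*x - 12 = -2*(x - 3)*(x - 2) = 0.
  ⇒ x = 2, 3

f''(x) = 2*(2*x^2 - 12*x + 17)*exp(-2*x)
Second-derivative test at each critical point:
  f''(2) = 0.0366 > 0 → local minimum
  f''(3) = -0.0050 < 0 → local maximum

Critical points: x = 2 (local minimum); x = 3 (local maximum)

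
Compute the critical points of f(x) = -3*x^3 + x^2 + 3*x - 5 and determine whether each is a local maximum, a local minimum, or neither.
f'(x) = -9*x^2 + 2*x + 3

Solve f'(x) = 0:
  9*x^2 - 2*x - 3 = 0 has no rational roots; quadratic formula: x = (2 ± √112)/18.
  ⇒ x = 1/9 - 2*sqrt(7)/9 ≈ -0.4768, 1/9 + 2*sqrt(7)/9 ≈ 0.6991

f''(x) = 2 - 18*x
Second-derivative test at each critical point:
  f''(-0.4768) = 10.5830 > 0 → local minimum
  f''(0.6991) = -10.5830 < 0 → local maximum

Critical points: x = 1/9 - 2*sqrt(7)/9 ≈ -0.4768 (local minimum); x = 1/9 + 2*sqrt(7)/9 ≈ 0.6991 (local maximum)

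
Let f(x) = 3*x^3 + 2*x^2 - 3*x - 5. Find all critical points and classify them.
f'(x) = 9*x^2 + 4*x - 3

Solve f'(x) = 0:
  9*x^2 + 4*x - 3 = 0 has no rational roots; quadratic formula: x = (-4 ± √124)/18.
  ⇒ x = -sqrt(31)/9 - 2/9 ≈ -0.8409, -2/9 + sqrt(31)/9 ≈ 0.3964

f''(x) = 18*x + 4
Second-derivative test at each critical point:
  f''(-0.8409) = -11.1355 < 0 → local maximum
  f''(0.3964) = 11.1355 > 0 → local minimum

Critical points: x = -sqrt(31)/9 - 2/9 ≈ -0.8409 (local maximum); x = -2/9 + sqrt(31)/9 ≈ 0.3964 (local minimum)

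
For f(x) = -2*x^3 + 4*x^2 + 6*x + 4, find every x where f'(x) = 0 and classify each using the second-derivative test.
f'(x) = -6*x^2 + 8*x + 6

Solve f'(x) = 0:
  Factor: -6*x^2 + 8*x + 6 = -2*(3*x^2 - 4*x - 3); 3*x^2 - 4*x - 3 = 0 has no rational roots; quadratic formula: x = (4 ± √52)/6.
  ⇒ x = 2/3 - sqrt(13)/3 ≈ -0.5352, 2/3 + sqrt(13)/3 ≈ 1.8685

f''(x) = 8 - 12*x
Second-derivative test at each critical point:
  f''(-0.5352) = 14.4222 > 0 → local minimum
  f''(1.8685) = -14.4222 < 0 → local maximum

Critical points: x = 2/3 - sqrt(13)/3 ≈ -0.5352 (local minimum); x = 2/3 + sqrt(13)/3 ≈ 1.8685 (local maximum)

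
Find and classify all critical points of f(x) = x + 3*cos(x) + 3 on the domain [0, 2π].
f'(x) = 1 - 3*sin(x)

Solve f'(x) = 0 on [0, 2π]:
  f'(x) = 0 ⇔ sin(x) = 1/3, i.e. x = arcsin(1/3) + 2nπ or x = π − arcsin(1/3) + 2nπ; keep the solutions lying in [0, 2π].
  ⇒ x = asin(1/3) ≈ 0.3398, pi - asin(1/3) ≈ 2.8018

f''(x) = -3*cos(x)
Second-derivative test at each critical point:
  f''(0.3398) = -2.8284 < 0 → local maximum
  f''(2.8018) = 2.8284 > 0 → local minimum

Critical points: x = asin(1/3) ≈ 0.3398 (local maximum); x = pi - asin(1/3) ≈ 2.8018 (local minimum)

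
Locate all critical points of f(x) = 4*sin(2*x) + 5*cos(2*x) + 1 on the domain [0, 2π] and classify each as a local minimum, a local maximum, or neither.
f'(x) = -10*sin(2*x) + 8*cos(2*x)

Solve f'(x) = 0 on [0, 2π]:
  f'(x) = 0 ⇔ 4*cos(2*x) = 5*sin(2*x) ⇔ tan(2*x) = 4/5, i.e. 2*x = arctan(4/5) + nπ; keep the solutions lying in [0, 2π].
  ⇒ x = atan(4/5)/2 ≈ 0.3374, atan(4/5)/2 + pi/2 ≈ 1.9082, atan(4/5)/2 + pi ≈ 3.4790, atan(4/5)/2 + 3*pi/2 ≈ 5.0498

f''(x) = -16*sin(2*x) - 20*cos(2*x)
Second-derivative test at each critical point:
  f''(0.3374) = -25.6125 < 0 → local maximum
  f''(1.9082) = 25.6125 > 0 → local minimum
  f''(3.4790) = -25.6125 < 0 → local maximum
  f''(5.0498) = 25.6125 > 0 → local minimum

Critical points: x = atan(4/5)/2 ≈ 0.3374 (local maximum); x = atan(4/5)/2 + pi/2 ≈ 1.9082 (local minimum); x = atan(4/5)/2 + pi ≈ 3.4790 (local maximum); x = atan(4/5)/2 + 3*pi/2 ≈ 5.0498 (local minimum)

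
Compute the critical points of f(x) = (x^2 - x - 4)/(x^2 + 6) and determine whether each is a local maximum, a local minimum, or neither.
f'(x) = (x^2 + 20*x - 6)/(x^4 + 12*x^2 + 36)

Solve f'(x) = 0:
  f'(x) = (x^2 + 20*x - 6)/(x^2 + 6)^2; the denominator is positive wherever f is defined, so f'(x) = 0 ⇔ x^2 + 20*x - 6 = 0.
  x^2 + 20*x - 6 = 0 has no rational roots; quadratic formula: x = (-20 ± √424)/2.
  ⇒ x = -sqrt(106) - 10 ≈ -20.2956, -10 + sqrt(106) ≈ 0.2956

f''(x) = 2*(-x^3 - 30*x^2 + 18*x + 60)/(x^6 + 18*x^4 + 108*x^2 + 216)
Second-derivative test at each critical point:
  f''(-20.2956) = -1.179e-04 < 0 → local maximum
  f''(0.2956) = 0.5557 > 0 → local minimum

Critical points: x = -sqrt(106) - 10 ≈ -20.2956 (local maximum); x = -10 + sqrt(106) ≈ 0.2956 (local minimum)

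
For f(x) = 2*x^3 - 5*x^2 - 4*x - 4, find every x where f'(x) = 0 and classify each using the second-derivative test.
f'(x) = 6*x^2 - 10*x - 4

Solve f'(x) = 0:
  Factor: 6*x^2 - 10*x - 4 = 2*(x - 2)*(3*x + 1) = 0.
  ⇒ x = -1/3, 2

f''(x) = 12*x - 10
Second-derivative test at each critical point:
  f''(-1/3) = -14 < 0 → local maximum
  f''(2) = 14 > 0 → local minimum

Critical points: x = -1/3 (local maximum); x = 2 (local minimum)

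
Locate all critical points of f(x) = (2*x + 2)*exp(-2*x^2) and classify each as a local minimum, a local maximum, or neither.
f'(x) = 2*(-4*x*(x + 1) + 1)*exp(-2*x^2)

Solve f'(x) = 0:
  f'(x) = (-8*x^2 - 8*x + 2)·exp(-2*x^2) and exp(-2*x^2) > 0 for every x, so f'(x) = 0 ⇔ -8*x^2 - 8*x + 2 = 0.
  Factor: -8*x^2 - 8*x + 2 = -2*(4*x^2 + 4*x - 1); 4*x^2 + 4*x - 1 = 0 has no rational roots; quadratic formula: x = (-4 ± √32)/8.
  ⇒ x = -sqrt(2)/2 - 1/2 ≈ -1.2071, -1/2 + sqrt(2)/2 ≈ 0.2071

f''(x) = 8*(4*x^2*(x + 1) - 3*x - 1)*exp(-2*x^2)
Second-derivative test at each critical point:
  f''(-1.2071) = 0.6137 > 0 → local minimum
  f''(0.2071) = -10.3836 < 0 → local maximum

Critical points: x = -sqrt(2)/2 - 1/2 ≈ -1.2071 (local minimum); x = -1/2 + sqrt(2)/2 ≈ 0.2071 (local maximum)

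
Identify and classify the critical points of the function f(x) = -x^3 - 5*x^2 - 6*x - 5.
f'(x) = -3*x^2 - 10*x - 6

Solve f'(x) = 0:
  3*x^2 + 10*x + 6 = 0 has no rational roots; quadratic formula: x = (-10 ± √28)/6.
  ⇒ x = -5/3 - sqrt(7)/3 ≈ -2.5486, -5/3 + sqrt(7)/3 ≈ -0.7847

f''(x) = -6*x - 10
Second-derivative test at each critical point:
  f''(-2.5486) = 5.2915 > 0 → local minimum
  f''(-0.7847) = -5.2915 < 0 → local maximum

Critical points: x = -5/3 - sqrt(7)/3 ≈ -2.5486 (local minimum); x = -5/3 + sqrt(7)/3 ≈ -0.7847 (local maximum)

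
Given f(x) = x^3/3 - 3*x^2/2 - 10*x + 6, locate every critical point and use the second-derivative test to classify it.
f'(x) = x^2 - 3*x - 10

Solve f'(x) = 0:
  Factor: x^2 - 3*x - 10 = (x - 5)*(x + 2) = 0.
  ⇒ x = -2, 5

f''(x) = 2*x - 3
Second-derivative test at each critical point:
  f''(-2) = -7 < 0 → local maximum
  f''(5) = 7 > 0 → local minimum

Critical points: x = -2 (local maximum); x = 5 (local minimum)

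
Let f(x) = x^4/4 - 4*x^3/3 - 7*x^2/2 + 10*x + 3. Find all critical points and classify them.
f'(x) = x^3 - 4*x^2 - 7*x + 10

Solve f'(x) = 0:
  Factor: x^3 - 4*x^2 - 7*x + 10 = (x - 5)*(x - 1)*(x + 2) = 0.
  ⇒ x = -2, 1, 5

f''(x) = 3*x^2 - 8*x - 7
Second-derivative test at each critical point:
  f''(-2) = 21 > 0 → local minimum
  f''(1) = -12 < 0 → local maximum
  f''(5) = 28 > 0 → local minimum

Critical points: x = -2 (local minimum); x = 1 (local maximum); x = 5 (local minimum)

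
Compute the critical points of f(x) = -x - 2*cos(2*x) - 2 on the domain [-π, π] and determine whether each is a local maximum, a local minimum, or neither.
f'(x) = 4*sin(2*x) - 1

Solve f'(x) = 0 on [-π, π]:
  f'(x) = 0 ⇔ sin(2*x) = 1/4, i.e. 2*x = arcsin(1/4) + 2nπ or 2*x = π − arcsin(1/4) + 2nπ; keep the solutions lying in [-π, π].
  ⇒ x = -pi + asin(1/4)/2 ≈ -3.0153, -pi/2 - asin(1/4)/2 ≈ -1.6971, asin(1/4)/2 ≈ 0.1263, -asin(1/4)/2 + pi/2 ≈ 1.4445

f''(x) = 8*cos(2*x)
Second-derivative test at each critical point:
  f''(-3.0153) = 7.7460 > 0 → local minimum
  f''(-1.6971) = -7.7460 < 0 → local maximum
  f''(0.1263) = 7.7460 > 0 → local minimum
  f''(1.4445) = -7.7460 < 0 → local maximum

Critical points: x = -pi + asin(1/4)/2 ≈ -3.0153 (local minimum); x = -pi/2 - asin(1/4)/2 ≈ -1.6971 (local maximum); x = asin(1/4)/2 ≈ 0.1263 (local minimum); x = -asin(1/4)/2 + pi/2 ≈ 1.4445 (local maximum)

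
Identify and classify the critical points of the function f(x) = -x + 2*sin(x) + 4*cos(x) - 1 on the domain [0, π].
f'(x) = -4*sin(x) + 2*cos(x) - 1

Solve f'(x) = 0 on [0, π]:
  f'(x) = 0 ⇔ -4*sin(x) + 2*cos(x) = 1. Write the left side as R·cos(x + φ) with R = √(2² + 4²) = 2*sqrt(5), cos φ = sqrt(5)/5, sin φ = 2*sqrt(5)/5; then cos(x + φ) = sqrt(5)/10. Solve for x and keep the solutions lying in [0, π].
  ⇒ x = atan((-2 + sqrt(19))/(1 + 2*sqrt(19))) ≈ 0.2381

f''(x) = -2*sin(x) - 4*cos(x)
Second-derivative test at each critical point:
  f''(0.2381) = -4.3589 < 0 → local maximum

Critical points: x = atan((-2 + sqrt(19))/(1 + 2*sqrt(19))) ≈ 0.2381 (local maximum)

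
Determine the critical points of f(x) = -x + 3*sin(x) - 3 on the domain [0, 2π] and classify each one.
f'(x) = 3*cos(x) - 1

Solve f'(x) = 0 on [0, 2π]:
  f'(x) = 0 ⇔ cos(x) = 1/3, i.e. x = ±arccos(1/3) + 2nπ; keep the solutions lying in [0, 2π].
  ⇒ x = acos(1/3) ≈ 1.2310, -acos(1/3) + 2*pi ≈ 5.0522

f''(x) = -3*sin(x)
Second-derivative test at each critical point:
  f''(1.2310) = -2.8284 < 0 → local maximum
  f''(5.0522) = 2.8284 > 0 → local minimum

Critical points: x = acos(1/3) ≈ 1.2310 (local maximum); x = -acos(1/3) + 2*pi ≈ 5.0522 (local minimum)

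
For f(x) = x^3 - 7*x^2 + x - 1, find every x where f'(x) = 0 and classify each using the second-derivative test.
f'(x) = 3*x^2 - 14*x + 1

Solve f'(x) = 0:
  3*x^2 - 14*x + 1 = 0 has no rational roots; quadratic formula: x = (14 ± √184)/6.
  ⇒ x = 7/3 - sqrt(46)/3 ≈ 0.0726, sqrt(46)/3 + 7/3 ≈ 4.5941

f''(x) = 6*x - 14
Second-derivative test at each critical point:
  f''(0.0726) = -13.5647 < 0 → local maximum
  f''(4.5941) = 13.5647 > 0 → local minimum

Critical points: x = 7/3 - sqrt(46)/3 ≈ 0.0726 (local maximum); x = sqrt(46)/3 + 7/3 ≈ 4.5941 (local minimum)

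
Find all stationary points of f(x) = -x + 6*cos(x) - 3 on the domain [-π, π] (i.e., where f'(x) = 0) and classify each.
f'(x) = -6*sin(x) - 1

Solve f'(x) = 0 on [-π, π]:
  f'(x) = 0 ⇔ sin(x) = -1/6, i.e. x = arcsin(-1/6) + 2nπ or x = π − arcsin(-1/6) + 2nπ; keep the solutions lying in [-π, π].
  ⇒ x = -pi + asin(1/6) ≈ -2.9741, -asin(1/6) ≈ -0.1674

f''(x) = -6*cos(x)
Second-derivative test at each critical point:
  f''(-2.9741) = 5.9161 > 0 → local minimum
  f''(-0.1674) = -5.9161 < 0 → local maximum

Critical points: x = -pi + asin(1/6) ≈ -2.9741 (local minimum); x = -asin(1/6) ≈ -0.1674 (local maximum)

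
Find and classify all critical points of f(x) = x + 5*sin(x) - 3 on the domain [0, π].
f'(x) = 5*cos(x) + 1

Solve f'(x) = 0 on [0, π]:
  f'(x) = 0 ⇔ cos(x) = -1/5, i.e. x = ±arccos(-1/5) + 2nπ; keep the solutions lying in [0, π].
  ⇒ x = acos(-1/5) ≈ 1.7722

f''(x) = -5*sin(x)
Second-derivative test at each critical point:
  f''(1.7722) = -4.8990 < 0 → local maximum

Critical points: x = acos(-1/5) ≈ 1.7722 (local maximum)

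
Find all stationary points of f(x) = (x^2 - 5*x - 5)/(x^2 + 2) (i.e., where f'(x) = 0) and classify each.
f'(x) = (5*x^2 + 14*x - 10)/(x^4 + 4*x^2 + 4)

Solve f'(x) = 0:
  f'(x) = (5*x^2 + 14*x - 10)/(x^2 + 2)^2; the denominator is positive wherever f is defined, so f'(x) = 0 ⇔ 5*x^2 + 14*x - 10 = 0.
  5*x^2 + 14*x - 10 = 0 has no rational roots; quadratic formula: x = (-14 ± √396)/10.
  ⇒ x = -3*sqrt(11)/5 - 7/5 ≈ -3.3900, -7/5 + 3*sqrt(11)/5 ≈ 0.5900

f''(x) = 2*(-5*x^3 - 21*x^2 + 30*x + 14)/(x^6 + 6*x^4 + 12*x^2 + 8)
Second-derivative test at each critical point:
  f''(-3.3900) = -0.1093 < 0 → local maximum
  f''(0.5900) = 3.6093 > 0 → local minimum

Critical points: x = -3*sqrt(11)/5 - 7/5 ≈ -3.3900 (local maximum); x = -7/5 + 3*sqrt(11)/5 ≈ 0.5900 (local minimum)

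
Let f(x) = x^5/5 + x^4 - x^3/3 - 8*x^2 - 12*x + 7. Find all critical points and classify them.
f'(x) = x^4 + 4*x^3 - x^2 - 16*x - 12

Solve f'(x) = 0:
  Factor: x^4 + 4*x^3 - x^2 - 16*x - 12 = (x - 2)*(x + 1)*(x + 2)*(x + 3) = 0.
  ⇒ x = -3, -2, -1, 2

f''(x) = 4*x^3 + 12*x^2 - 2*x - 16
Second-derivative test at each critical point:
  f''(-3) = -10 < 0 → local maximum
  f''(-2) = 4 > 0 → local minimum
  f''(-1) = -6 < 0 → local maximum
  f''(2) = 60 > 0 → local minimum

Critical points: x = -3 (local maximum); x = -2 (local minimum); x = -1 (local maximum); x = 2 (local minimum)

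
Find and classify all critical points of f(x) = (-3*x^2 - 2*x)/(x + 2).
f'(x) = (-3*x^2 - 12*x - 4)/(x^2 + 4*x + 4)

Solve f'(x) = 0:
  f'(x) = -(3*x^2 + 12*x + 4)/(x + 2)^2; the denominator is positive wherever f is defined, so f'(x) = 0 ⇔ -3*x^2 - 12*x - 4 = 0.
  3*x^2 + 12*x + 4 = 0 has no rational roots; quadratic formula: x = (-12 ± √96)/6.
  ⇒ x = -2 - 2*sqrt(6)/3 ≈ -3.6330, -2 + 2*sqrt(6)/3 ≈ -0.3670

f''(x) = -16/(x^3 + 6*x^2 + 12*x + 8)
Second-derivative test at each critical point:
  f''(-3.6330) = 3.6742 > 0 → local minimum
  f''(-0.3670) = -3.6742 < 0 → local maximum

Critical points: x = -2 - 2*sqrt(6)/3 ≈ -3.6330 (local minimum); x = -2 + 2*sqrt(6)/3 ≈ -0.3670 (local maximum)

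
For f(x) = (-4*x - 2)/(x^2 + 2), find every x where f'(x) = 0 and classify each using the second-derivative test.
f'(x) = 4*(x^2 + x - 2)/(x^4 + 4*x^2 + 4)

Solve f'(x) = 0:
  f'(x) = 4*(x - 1)*(x + 2)/(x^2 + 2)^2; the denominator is positive wherever f is defined, so f'(x) = 0 ⇔ 4*x^2 + 4*x - 8 = 0.
  Factor: 4*x^2 + 4*x - 8 = 4*(x - 1)*(x + 2) = 0.
  ⇒ x = -2, 1

f''(x) = 4*(-4*x^2*(2*x + 1) + (6*x + 1)*(x^2 + 2))/(x^2 + 2)^3
Second-derivative test at each critical point:
  f''(-2) = -1/3 < 0 → local maximum
  f''(1) = 4/3 > 0 → local minimum

Critical points: x = -2 (local maximum); x = 1 (local minimum)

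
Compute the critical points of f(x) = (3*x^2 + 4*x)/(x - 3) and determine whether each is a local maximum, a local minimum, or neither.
f'(x) = 3*(x^2 - 6*x - 4)/(x^2 - 6*x + 9)

Solve f'(x) = 0:
  f'(x) = 3*(x^2 - 6*x - 4)/(x - 3)^2; the denominator is positive wherever f is defined, so f'(x) = 0 ⇔ 3*x^2 - 18*x - 12 = 0.
  Factor: 3*x^2 - 18*x - 12 = 3*(x^2 - 6*x - 4); x^2 - 6*x - 4 = 0 has no rational roots; quadratic formula: x = (6 ± √52)/2.
  ⇒ x = 3 - sqrt(13) ≈ -0.6056, 3 + sqrt(13) ≈ 6.6056

f''(x) = 78/(x^3 - 9*x^2 + 27*x - 27)
Second-derivative test at each critical point:
  f''(-0.6056) = -1.6641 < 0 → local maximum
  f''(6.6056) = 1.6641 > 0 → local minimum

Critical points: x = 3 - sqrt(13) ≈ -0.6056 (local maximum); x = 3 + sqrt(13) ≈ 6.6056 (local minimum)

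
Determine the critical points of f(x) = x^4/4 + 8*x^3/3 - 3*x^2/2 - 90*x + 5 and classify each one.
f'(x) = x^3 + 8*x^2 - 3*x - 90

Solve f'(x) = 0:
  Factor: x^3 + 8*x^2 - 3*x - 90 = (x - 3)*(x + 5)*(x + 6) = 0.
  ⇒ x = -6, -5, 3

f''(x) = 3*x^2 + 16*x - 3
Second-derivative test at each critical point:
  f''(-6) = 9 > 0 → local minimum
  f''(-5) = -8 < 0 → local maximum
  f''(3) = 72 > 0 → local minimum

Critical points: x = -6 (local minimum); x = -5 (local maximum); x = 3 (local minimum)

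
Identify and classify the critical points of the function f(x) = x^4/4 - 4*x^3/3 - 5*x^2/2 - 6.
f'(x) = x*(x^2 - 4*x - 5)

Solve f'(x) = 0:
  Factor: x^3 - 4*x^2 - 5*x = x*(x - 5)*(x + 1) = 0.
  ⇒ x = -1, 0, 5

f''(x) = 3*x^2 - 8*x - 5
Second-derivative test at each critical point:
  f''(-1) = 6 > 0 → local minimum
  f''(0) = -5 < 0 → local maximum
  f''(5) = 30 > 0 → local minimum

Critical points: x = -1 (local minimum); x = 0 (local maximum); x = 5 (local minimum)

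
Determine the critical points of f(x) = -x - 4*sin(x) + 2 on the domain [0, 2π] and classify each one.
f'(x) = -4*cos(x) - 1

Solve f'(x) = 0 on [0, 2π]:
  f'(x) = 0 ⇔ cos(x) = -1/4, i.e. x = ±arccos(-1/4) + 2nπ; keep the solutions lying in [0, 2π].
  ⇒ x = acos(-1/4) ≈ 1.8235, -acos(-1/4) + 2*pi ≈ 4.4597

f''(x) = 4*sin(x)
Second-derivative test at each critical point:
  f''(1.8235) = 3.8730 > 0 → local minimum
  f''(4.4597) = -3.8730 < 0 → local maximum

Critical points: x = acos(-1/4) ≈ 1.8235 (local minimum); x = -acos(-1/4) + 2*pi ≈ 4.4597 (local maximum)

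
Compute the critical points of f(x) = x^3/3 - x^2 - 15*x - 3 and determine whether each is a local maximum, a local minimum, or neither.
f'(x) = x^2 - 2*x - 15

Solve f'(x) = 0:
  Factor: x^2 - 2*x - 15 = (x - 5)*(x + 3) = 0.
  ⇒ x = -3, 5

f''(x) = 2*x - 2
Second-derivative test at each critical point:
  f''(-3) = -8 < 0 → local maximum
  f''(5) = 8 > 0 → local minimum

Critical points: x = -3 (local maximum); x = 5 (local minimum)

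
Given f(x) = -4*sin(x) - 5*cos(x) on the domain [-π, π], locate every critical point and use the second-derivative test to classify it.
f'(x) = 5*sin(x) - 4*cos(x)

Solve f'(x) = 0 on [-π, π]:
  f'(x) = 0 ⇔ -4*cos(x) = -5*sin(x) ⇔ tan(x) = 4/5, i.e. x = arctan(4/5) + nπ; keep the solutions lying in [-π, π].
  ⇒ x = -pi + atan(4/5) ≈ -2.4669, atan(4/5) ≈ 0.6747

f''(x) = 4*sin(x) + 5*cos(x)
Second-derivative test at each critical point:
  f''(-2.4669) = -6.4031 < 0 → local maximum
  f''(0.6747) = 6.4031 > 0 → local minimum

Critical points: x = -pi + atan(4/5) ≈ -2.4669 (local maximum); x = atan(4/5) ≈ 0.6747 (local minimum)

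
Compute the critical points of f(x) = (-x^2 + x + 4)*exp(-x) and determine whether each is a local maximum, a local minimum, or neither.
f'(x) = (x^2 - 3*x - 3)*exp(-x)

Solve f'(x) = 0:
  f'(x) = (x^2 - 3*x - 3)·exp(-x) and exp(-x) > 0 for every x, so f'(x) = 0 ⇔ x^2 - 3*x - 3 = 0.
  x^2 - 3*x - 3 = 0 has no rational roots; quadratic formula: x = (3 ± √21)/2.
  ⇒ x = 3/2 - sqrt(21)/2 ≈ -0.7913, 3/2 + sqrt(21)/2 ≈ 3.7913

f''(x) = x*(5 - x)*exp(-x)
Second-derivative test at each critical point:
  f''(-0.7913) = -10.1102 < 0 → local maximum
  f''(3.7913) = 0.1034 > 0 → local minimum

Critical points: x = 3/2 - sqrt(21)/2 ≈ -0.7913 (local maximum); x = 3/2 + sqrt(21)/2 ≈ 3.7913 (local minimum)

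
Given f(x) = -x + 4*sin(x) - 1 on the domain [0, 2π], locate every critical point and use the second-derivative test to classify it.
f'(x) = 4*cos(x) - 1

Solve f'(x) = 0 on [0, 2π]:
  f'(x) = 0 ⇔ cos(x) = 1/4, i.e. x = ±arccos(1/4) + 2nπ; keep the solutions lying in [0, 2π].
  ⇒ x = acos(1/4) ≈ 1.3181, -acos(1/4) + 2*pi ≈ 4.9651

f''(x) = -4*sin(x)
Second-derivative test at each critical point:
  f''(1.3181) = -3.8730 < 0 → local maximum
  f''(4.9651) = 3.8730 > 0 → local minimum

Critical points: x = acos(1/4) ≈ 1.3181 (local maximum); x = -acos(1/4) + 2*pi ≈ 4.9651 (local minimum)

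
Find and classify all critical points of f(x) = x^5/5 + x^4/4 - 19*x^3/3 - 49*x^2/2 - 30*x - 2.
f'(x) = x^4 + x^3 - 19*x^2 - 49*x - 30

Solve f'(x) = 0:
  Factor: x^4 + x^3 - 19*x^2 - 49*x - 30 = (x - 5)*(x + 1)*(x + 2)*(x + 3) = 0.
  ⇒ x = -3, -2, -1, 5

f''(x) = 4*x^3 + 3*x^2 - 38*x - 49
Second-derivative test at each critical point:
  f''(-3) = -16 < 0 → local maximum
  f''(-2) = 7 > 0 → local minimum
  f''(-1) = -12 < 0 → local maximum
  f''(5) = 336 > 0 → local minimum

Critical points: x = -3 (local maximum); x = -2 (local minimum); x = -1 (local maximum); x = 5 (local minimum)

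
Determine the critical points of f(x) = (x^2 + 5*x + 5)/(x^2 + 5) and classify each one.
f'(x) = 5*(5 - x^2)/(x^4 + 10*x^2 + 25)

Solve f'(x) = 0:
  f'(x) = -5*(x^2 - 5)/(x^2 + 5)^2; the denominator is positive wherever f is defined, so f'(x) = 0 ⇔ 25 - 5*x^2 = 0.
  Factor: 25 - 5*x^2 = -5*(x^2 - 5); x^2 - 5 = 0 has no rational roots; quadratic formula: x = (0 ± √20)/2.
  ⇒ x = -sqrt(5) ≈ -2.2361, sqrt(5) ≈ 2.2361

f''(x) = 10*x*(x^2 - 15)/(x^6 + 15*x^4 + 75*x^2 + 125)
Second-derivative test at each critical point:
  f''(-2.2361) = 0.2236 > 0 → local minimum
  f''(2.2361) = -0.2236 < 0 → local maximum

Critical points: x = -sqrt(5) ≈ -2.2361 (local minimum); x = sqrt(5) ≈ 2.2361 (local maximum)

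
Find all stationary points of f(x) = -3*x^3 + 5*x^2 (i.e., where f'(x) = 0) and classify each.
f'(x) = x*(10 - 9*x)

Solve f'(x) = 0:
  Factor: -9*x^2 + 10*x = -x*(9*x - 10) = 0.
  ⇒ x = 0, 10/9

f''(x) = 10 - 18*x
Second-derivative test at each critical point:
  f''(0) = 10 > 0 → local minimum
  f''(10/9) = -10 < 0 → local maximum

Critical points: x = 0 (local minimum); x = 10/9 (local maximum)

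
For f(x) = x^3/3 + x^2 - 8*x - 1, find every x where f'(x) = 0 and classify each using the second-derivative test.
f'(x) = x^2 + 2*x - 8

Solve f'(x) = 0:
  Factor: x^2 + 2*x - 8 = (x - 2)*(x + 4) = 0.
  ⇒ x = -4, 2

f''(x) = 2*x + 2
Second-derivative test at each critical point:
  f''(-4) = -6 < 0 → local maximum
  f''(2) = 6 > 0 → local minimum

Critical points: x = -4 (local maximum); x = 2 (local minimum)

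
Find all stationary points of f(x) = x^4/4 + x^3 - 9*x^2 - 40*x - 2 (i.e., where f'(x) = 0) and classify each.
f'(x) = x^3 + 3*x^2 - 18*x - 40

Solve f'(x) = 0:
  Factor: x^3 + 3*x^2 - 18*x - 40 = (x - 4)*(x + 2)*(x + 5) = 0.
  ⇒ x = -5, -2, 4

f''(x) = 3*x^2 + 6*x - 18
Second-derivative test at each critical point:
  f''(-5) = 27 > 0 → local minimum
  f''(-2) = -18 < 0 → local maximum
  f''(4) = 54 > 0 → local minimum

Critical points: x = -5 (local minimum); x = -2 (local maximum); x = 4 (local minimum)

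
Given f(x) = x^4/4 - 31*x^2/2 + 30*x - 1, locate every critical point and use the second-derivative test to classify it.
f'(x) = x^3 - 31*x + 30

Solve f'(x) = 0:
  Factor: x^3 - 31*x + 30 = (x - 5)*(x - 1)*(x + 6) = 0.
  ⇒ x = -6, 1, 5

f''(x) = 3*x^2 - 31
Second-derivative test at each critical point:
  f''(-6) = 77 > 0 → local minimum
  f''(1) = -28 < 0 → local maximum
  f''(5) = 44 > 0 → local minimum

Critical points: x = -6 (local minimum); x = 1 (local maximum); x = 5 (local minimum)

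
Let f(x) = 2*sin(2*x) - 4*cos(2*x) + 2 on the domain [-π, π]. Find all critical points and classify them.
f'(x) = 8*sin(2*x) + 4*cos(2*x)

Solve f'(x) = 0 on [-π, π]:
  f'(x) = 0 ⇔ 2*cos(2*x) = -4*sin(2*x) ⇔ tan(2*x) = -1/2, i.e. 2*x = arctan(-1/2) + nπ; keep the solutions lying in [-π, π].
  ⇒ x = -pi/2 - atan(1/2)/2 ≈ -1.8026, -atan(1/2)/2 ≈ -0.2318, -atan(1/2)/2 + pi/2 ≈ 1.3390, pi - atan(1/2)/2 ≈ 2.9098

f''(x) = -8*sin(2*x) + 16*cos(2*x)
Second-derivative test at each critical point:
  f''(-1.8026) = -17.8885 < 0 → local maximum
  f''(-0.2318) = 17.8885 > 0 → local minimum
  f''(1.3390) = -17.8885 < 0 → local maximum
  f''(2.9098) = 17.8885 > 0 → local minimum

Critical points: x = -pi/2 - atan(1/2)/2 ≈ -1.8026 (local maximum); x = -atan(1/2)/2 ≈ -0.2318 (local minimum); x = -atan(1/2)/2 + pi/2 ≈ 1.3390 (local maximum); x = pi - atan(1/2)/2 ≈ 2.9098 (local minimum)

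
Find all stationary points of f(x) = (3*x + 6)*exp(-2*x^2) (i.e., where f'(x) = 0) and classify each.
f'(x) = 3*(-4*x*(x + 2) + 1)*exp(-2*x^2)

Solve f'(x) = 0:
  f'(x) = (-12*x^2 - 24*x + 3)·exp(-2*x^2) and exp(-2*x^2) > 0 for every x, so f'(x) = 0 ⇔ -12*x^2 - 24*x + 3 = 0.
  Factor: -12*x^2 - 24*x + 3 = -3*(4*x^2 + 8*x - 1); 4*x^2 + 8*x - 1 = 0 has no rational roots; quadratic formula: x = (-8 ± √80)/8.
  ⇒ x = -sqrt(5)/2 - 1 ≈ -2.1180, -1 + sqrt(5)/2 ≈ 0.1180

f''(x) = 12*(4*x^2*(x + 2) - 3*x - 2)*exp(-2*x^2)
Second-derivative test at each critical point:
  f''(-2.1180) = 0.0034 > 0 → local minimum
  f''(0.1180) = -26.0955 < 0 → local maximum

Critical points: x = -sqrt(5)/2 - 1 ≈ -2.1180 (local minimum); x = -1 + sqrt(5)/2 ≈ 0.1180 (local maximum)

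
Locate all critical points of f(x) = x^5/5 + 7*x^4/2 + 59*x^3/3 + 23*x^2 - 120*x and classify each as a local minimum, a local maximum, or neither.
f'(x) = x^4 + 14*x^3 + 59*x^2 + 46*x - 120

Solve f'(x) = 0:
  Factor: x^4 + 14*x^3 + 59*x^2 + 46*x - 120 = (x - 1)*(x + 4)*(x + 5)*(x + 6) = 0.
  ⇒ x = -6, -5, -4, 1

f''(x) = 4*x^3 + 42*x^2 + 118*x + 46
Second-derivative test at each critical point:
  f''(-6) = -14 < 0 → local maximum
  f''(-5) = 6 > 0 → local minimum
  f''(-4) = -10 < 0 → local maximum
  f''(1) = 210 > 0 → local minimum

Critical points: x = -6 (local maximum); x = -5 (local minimum); x = -4 (local maximum); x = 1 (local minimum)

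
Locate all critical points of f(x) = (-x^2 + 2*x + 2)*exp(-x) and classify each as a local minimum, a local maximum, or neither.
f'(x) = x*(x - 4)*exp(-x)

Solve f'(x) = 0:
  f'(x) = (x^2 - 4*x)·exp(-x) and exp(-x) > 0 for every x, so f'(x) = 0 ⇔ x^2 - 4*x = 0.
  Factor: x^2 - 4*x = x*(x - 4) = 0.
  ⇒ x = 0, 4

f''(x) = (-x^2 + 6*x - 4)*exp(-x)
Second-derivative test at each critical point:
  f''(0) = -4 < 0 → local maximum
  f''(4) = 0.0733 > 0 → local minimum

Critical points: x = 0 (local maximum); x = 4 (local minimum)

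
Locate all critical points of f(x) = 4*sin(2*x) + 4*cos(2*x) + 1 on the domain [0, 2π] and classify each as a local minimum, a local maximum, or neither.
f'(x) = 8*sqrt(2)*cos(2*x + pi/4)

Solve f'(x) = 0 on [0, 2π]:
  f'(x) = 0 ⇔ 4*cos(2*x) = 4*sin(2*x) ⇔ tan(2*x) = 1, i.e. 2*x = arctan(1) + nπ; keep the solutions lying in [0, 2π].
  ⇒ x = pi/8 ≈ 0.3927, 5*pi/8 ≈ 1.9635, 9*pi/8 ≈ 3.5343, 13*pi/8 ≈ 5.1051

f''(x) = -16*sqrt(2)*sin(2*x + pi/4)
Second-derivative test at each critical point:
  f''(0.3927) = -22.6274 < 0 → local maximum
  f''(1.9635) = 22.6274 > 0 → local minimum
  f''(3.5343) = -22.6274 < 0 → local maximum
  f''(5.1051) = 22.6274 > 0 → local minimum

Critical points: x = pi/8 ≈ 0.3927 (local maximum); x = 5*pi/8 ≈ 1.9635 (local minimum); x = 9*pi/8 ≈ 3.5343 (local maximum); x = 13*pi/8 ≈ 5.1051 (local minimum)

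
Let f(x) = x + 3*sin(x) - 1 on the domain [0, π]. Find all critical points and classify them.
f'(x) = 3*cos(x) + 1

Solve f'(x) = 0 on [0, π]:
  f'(x) = 0 ⇔ cos(x) = -1/3, i.e. x = ±arccos(-1/3) + 2nπ; keep the solutions lying in [0, π].
  ⇒ x = acos(-1/3) ≈ 1.9106

f''(x) = -3*sin(x)
Second-derivative test at each critical point:
  f''(1.9106) = -2.8284 < 0 → local maximum

Critical points: x = acos(-1/3) ≈ 1.9106 (local maximum)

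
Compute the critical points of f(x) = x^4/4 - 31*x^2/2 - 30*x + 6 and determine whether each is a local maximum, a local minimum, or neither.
f'(x) = x^3 - 31*x - 30

Solve f'(x) = 0:
  Factor: x^3 - 31*x - 30 = (x - 6)*(x + 1)*(x + 5) = 0.
  ⇒ x = -5, -1, 6

f''(x) = 3*x^2 - 31
Second-derivative test at each critical point:
  f''(-5) = 44 > 0 → local minimum
  f''(-1) = -28 < 0 → local maximum
  f''(6) = 77 > 0 → local minimum

Critical points: x = -5 (local minimum); x = -1 (local maximum); x = 6 (local minimum)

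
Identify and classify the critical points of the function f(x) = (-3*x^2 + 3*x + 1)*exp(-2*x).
f'(x) = (6*x^2 - 12*x + 1)*exp(-2*x)

Solve f'(x) = 0:
  f'(x) = (6*x^2 - 12*x + 1)·exp(-2*x) and exp(-2*x) > 0 for every x, so f'(x) = 0 ⇔ 6*x^2 - 12*x + 1 = 0.
  6*x^2 - 12*x + 1 = 0 has no rational roots; quadratic formula: x = (12 ± √120)/12.
  ⇒ x = 1 - sqrt(30)/6 ≈ 0.0871, sqrt(30)/6 + 1 ≈ 1.9129

f''(x) = 2*(-6*x^2 + 18*x - 7)*exp(-2*x)
Second-derivative test at each critical point:
  f''(0.0871) = -9.2026 < 0 → local maximum
  f''(1.9129) = 0.2388 > 0 → local minimum

Critical points: x = 1 - sqrt(30)/6 ≈ 0.0871 (local maximum); x = sqrt(30)/6 + 1 ≈ 1.9129 (local minimum)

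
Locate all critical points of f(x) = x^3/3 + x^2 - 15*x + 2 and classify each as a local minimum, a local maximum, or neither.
f'(x) = x^2 + 2*x - 15

Solve f'(x) = 0:
  Factor: x^2 + 2*x - 15 = (x - 3)*(x + 5) = 0.
  ⇒ x = -5, 3

f''(x) = 2*x + 2
Second-derivative test at each critical point:
  f''(-5) = -8 < 0 → local maximum
  f''(3) = 8 > 0 → local minimum

Critical points: x = -5 (local maximum); x = 3 (local minimum)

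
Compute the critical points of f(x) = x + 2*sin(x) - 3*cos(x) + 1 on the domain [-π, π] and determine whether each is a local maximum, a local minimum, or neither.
f'(x) = 3*sin(x) + 2*cos(x) + 1

Solve f'(x) = 0 on [-π, π]:
  f'(x) = 0 ⇔ 3*sin(x) + 2*cos(x) = -1. Write the left side as R·cos(x + φ) with R = √(2² + (-3)²) = sqrt(13), cos φ = 2*sqrt(13)/13, sin φ = -3*sqrt(13)/13; then cos(x + φ) = -sqrt(13)/13. Solve for x and keep the solutions lying in [-π, π].
  ⇒ x = atan((-4*sqrt(3) - 3)/(-2 + 6*sqrt(3))) ≈ -0.8690, atan((-3 + 4*sqrt(3))/(-6*sqrt(3) - 2)) + pi ≈ 2.8346

f''(x) = -2*sin(x) + 3*cos(x)
Second-derivative test at each critical point:
  f''(-0.8690) = 3.4641 > 0 → local minimum
  f''(2.8346) = -3.4641 < 0 → local maximum

Critical points: x = atan((-4*sqrt(3) - 3)/(-2 + 6*sqrt(3))) ≈ -0.8690 (local minimum); x = atan((-3 + 4*sqrt(3))/(-6*sqrt(3) - 2)) + pi ≈ 2.8346 (local maximum)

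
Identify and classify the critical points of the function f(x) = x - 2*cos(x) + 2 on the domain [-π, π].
f'(x) = 2*sin(x) + 1

Solve f'(x) = 0 on [-π, π]:
  f'(x) = 0 ⇔ sin(x) = -1/2, i.e. x = arcsin(-1/2) + 2nπ or x = π − arcsin(-1/2) + 2nπ; keep the solutions lying in [-π, π].
  ⇒ x = -5*pi/6 ≈ -2.6180, -pi/6 ≈ -0.5236

f''(x) = 2*cos(x)
Second-derivative test at each critical point:
  f''(-2.6180) = -1.7321 < 0 → local maximum
  f''(-0.5236) = 1.7321 > 0 → local minimum

Critical points: x = -5*pi/6 ≈ -2.6180 (local maximum); x = -pi/6 ≈ -0.5236 (local minimum)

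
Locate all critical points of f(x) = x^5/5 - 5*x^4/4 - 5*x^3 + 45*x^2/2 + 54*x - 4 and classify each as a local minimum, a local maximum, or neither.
f'(x) = x^4 - 5*x^3 - 15*x^2 + 45*x + 54

Solve f'(x) = 0:
  Factor: x^4 - 5*x^3 - 15*x^2 + 45*x + 54 = (x - 6)*(x - 3)*(x + 1)*(x + 3) = 0.
  ⇒ x = -3, -1, 3, 6

f''(x) = 4*x^3 - 15*x^2 - 30*x + 45
Second-derivative test at each critical point:
  f''(-3) = -108 < 0 → local maximum
  f''(-1) = 56 > 0 → local minimum
  f''(3) = -72 < 0 → local maximum
  f''(6) = 189 > 0 → local minimum

Critical points: x = -3 (local maximum); x = -1 (local minimum); x = 3 (local maximum); x = 6 (local minimum)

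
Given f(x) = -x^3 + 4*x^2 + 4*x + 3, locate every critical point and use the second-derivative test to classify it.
f'(x) = -3*x^2 + 8*x + 4

Solve f'(x) = 0:
  3*x^2 - 8*x - 4 = 0 has no rational roots; quadratic formula: x = (8 ± √112)/6.
  ⇒ x = 4/3 - 2*sqrt(7)/3 ≈ -0.4305, 4/3 + 2*sqrt(7)/3 ≈ 3.0972

f''(x) = 8 - 6*x
Second-derivative test at each critical point:
  f''(-0.4305) = 10.5830 > 0 → local minimum
  f''(3.0972) = -10.5830 < 0 → local maximum

Critical points: x = 4/3 - 2*sqrt(7)/3 ≈ -0.4305 (local minimum); x = 4/3 + 2*sqrt(7)/3 ≈ 3.0972 (local maximum)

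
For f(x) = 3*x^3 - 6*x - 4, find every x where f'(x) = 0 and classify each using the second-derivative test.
f'(x) = 9*x^2 - 6

Solve f'(x) = 0:
  Factor: 9*x^2 - 6 = 3*(3*x^2 - 2); 3*x^2 - 2 = 0 has no rational roots; quadratic formula: x = (0 ± √24)/6.
  ⇒ x = -sqrt(6)/3 ≈ -0.8165, sqrt(6)/3 ≈ 0.8165

f''(x) = 18*x
Second-derivative test at each critical point:
  f''(-0.8165) = -14.6969 < 0 → local maximum
  f''(0.8165) = 14.6969 > 0 → local minimum

Critical points: x = -sqrt(6)/3 ≈ -0.8165 (local maximum); x = sqrt(6)/3 ≈ 0.8165 (local minimum)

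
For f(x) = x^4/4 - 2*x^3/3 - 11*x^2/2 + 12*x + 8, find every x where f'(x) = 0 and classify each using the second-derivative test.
f'(x) = x^3 - 2*x^2 - 11*x + 12

Solve f'(x) = 0:
  Factor: x^3 - 2*x^2 - 11*x + 12 = (x - 4)*(x - 1)*(x + 3) = 0.
  ⇒ x = -3, 1, 4

f''(x) = 3*x^2 - 4*x - 11
Second-derivative test at each critical point:
  f''(-3) = 28 > 0 → local minimum
  f''(1) = -12 < 0 → local maximum
  f''(4) = 21 > 0 → local minimum

Critical points: x = -3 (local minimum); x = 1 (local maximum); x = 4 (local minimum)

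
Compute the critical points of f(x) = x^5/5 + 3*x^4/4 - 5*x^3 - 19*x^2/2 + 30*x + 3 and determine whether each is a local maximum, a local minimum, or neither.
f'(x) = x^4 + 3*x^3 - 15*x^2 - 19*x + 30

Solve f'(x) = 0:
  Factor: x^4 + 3*x^3 - 15*x^2 - 19*x + 30 = (x - 3)*(x - 1)*(x + 2)*(x + 5) = 0.
  ⇒ x = -5, -2, 1, 3

f''(x) = 4*x^3 + 9*x^2 - 30*x - 19
Second-derivative test at each critical point:
  f''(-5) = -144 < 0 → local maximum
  f''(-2) = 45 > 0 → local minimum
  f''(1) = -36 < 0 → local maximum
  f''(3) = 80 > 0 → local minimum

Critical points: x = -5 (local maximum); x = -2 (local minimum); x = 1 (local maximum); x = 3 (local minimum)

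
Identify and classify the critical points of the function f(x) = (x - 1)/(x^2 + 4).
f'(x) = (x^2 - 2*x*(x - 1) + 4)/(x^2 + 4)^2

Solve f'(x) = 0:
  f'(x) = -(x^2 - 2*x - 4)/(x^2 + 4)^2; the denominator is positive wherever f is defined, so f'(x) = 0 ⇔ -x^2 + 2*x + 4 = 0.
  x^2 - 2*x - 4 = 0 has no rational roots; quadratic formula: x = (2 ± √20)/2.
  ⇒ x = 1 - sqrt(5) ≈ -1.2361, 1 + sqrt(5) ≈ 3.2361

f''(x) = 2*(4*x^2*(x - 1) + (1 - 3*x)*(x^2 + 4))/(x^2 + 4)^3
Second-derivative test at each critical point:
  f''(-1.2361) = 0.1464 > 0 → local minimum
  f''(3.2361) = -0.0214 < 0 → local maximum

Critical points: x = 1 - sqrt(5) ≈ -1.2361 (local minimum); x = 1 + sqrt(5) ≈ 3.2361 (local maximum)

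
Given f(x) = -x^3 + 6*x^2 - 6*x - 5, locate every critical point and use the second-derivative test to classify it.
f'(x) = -3*x^2 + 12*x - 6

Solve f'(x) = 0:
  Factor: -3*x^2 + 12*x - 6 = -3*(x^2 - 4*x + 2); x^2 - 4*x + 2 = 0 has no rational roots; quadratic formula: x = (4 ± √8)/2.
  ⇒ x = 2 - sqrt(2) ≈ 0.5858, sqrt(2) + 2 ≈ 3.4142

f''(x) = 12 - 6*x
Second-derivative test at each critical point:
  f''(0.5858) = 8.4853 > 0 → local minimum
  f''(3.4142) = -8.4853 < 0 → local maximum

Critical points: x = 2 - sqrt(2) ≈ 0.5858 (local minimum); x = sqrt(2) + 2 ≈ 3.4142 (local maximum)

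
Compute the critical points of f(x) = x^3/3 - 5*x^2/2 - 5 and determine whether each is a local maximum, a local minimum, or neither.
f'(x) = x*(x - 5)

Solve f'(x) = 0:
  Factor: x^2 - 5*x = x*(x - 5) = 0.
  ⇒ x = 0, 5

f''(x) = 2*x - 5
Second-derivative test at each critical point:
  f''(0) = -5 < 0 → local maximum
  f''(5) = 5 > 0 → local minimum

Critical points: x = 0 (local maximum); x = 5 (local minimum)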